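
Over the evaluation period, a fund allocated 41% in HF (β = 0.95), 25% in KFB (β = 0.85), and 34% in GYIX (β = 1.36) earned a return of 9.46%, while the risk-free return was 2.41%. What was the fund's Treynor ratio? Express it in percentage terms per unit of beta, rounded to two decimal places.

6.62%

β_P = 0.41×0.95 + 0.25×0.85 + 0.34×1.36 = 1.0644
Treynor = (R_P − R_f) / β_P = (9.46% − 2.41%) / 1.0644 = 7.05% / 1.0644 = 6.62%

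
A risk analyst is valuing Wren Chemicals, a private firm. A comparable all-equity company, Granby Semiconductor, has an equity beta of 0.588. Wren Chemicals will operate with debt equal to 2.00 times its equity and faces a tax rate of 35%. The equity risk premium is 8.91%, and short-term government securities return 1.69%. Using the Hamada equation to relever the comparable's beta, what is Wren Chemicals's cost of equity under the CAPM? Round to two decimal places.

13.74%

β_L = β_U × [1 + (1 − t)(D/E)] = 0.588 × [1 + (1 − 0.35) × 2.00]
    = 0.588 × [1 + 0.65 × 2.00] = 0.588 × 2.3000 = 1.3524
E(R) = R_f + β_L × MRP = 1.69% + 1.3524 × 8.91% = 13.74%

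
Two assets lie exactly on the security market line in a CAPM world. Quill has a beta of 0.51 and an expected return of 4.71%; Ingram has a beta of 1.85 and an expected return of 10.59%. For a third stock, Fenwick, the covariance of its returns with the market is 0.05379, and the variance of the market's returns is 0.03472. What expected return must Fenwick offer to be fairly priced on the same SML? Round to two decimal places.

9.27%

MRP = (10.59% − 4.71%) / (1.85 − 0.51) = 4.3881%
R_f = 4.71% − 0.51 × 4.3881% = 2.4721%
β_Fenwick = Cov / Var(R_m) = 0.05379 / 0.03472 = 1.5493
E(R_Fenwick) = R_f + β × MRP = 2.4721% + 1.5493 × 4.3881% = 9.27%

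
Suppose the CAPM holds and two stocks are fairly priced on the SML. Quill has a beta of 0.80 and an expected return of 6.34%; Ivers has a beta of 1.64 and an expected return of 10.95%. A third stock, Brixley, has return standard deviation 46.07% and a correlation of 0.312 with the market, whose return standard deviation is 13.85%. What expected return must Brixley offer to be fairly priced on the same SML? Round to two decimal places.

MRP = (10.95% − 6.34%) / (1.64 − 0.80) = 5.4881%
R_f = 6.34% − 0.80 × 5.4881% = 1.9495%
β_Brixley = ρ·σ_i/σ_m = 0.312 × 46.07 / 13.85 = 1.0378
E(R_Brixley) = R_f + β × MRP = 1.9495% + 1.0378 × 5.4881% = 7.65%

7.65%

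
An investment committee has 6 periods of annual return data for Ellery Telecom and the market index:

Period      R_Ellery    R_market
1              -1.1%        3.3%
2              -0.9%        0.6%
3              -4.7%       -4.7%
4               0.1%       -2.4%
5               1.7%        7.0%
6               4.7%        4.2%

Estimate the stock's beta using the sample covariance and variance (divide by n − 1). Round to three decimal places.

Mean R_i = (-1.1 − 0.9 − 4.7 + 0.1 + 1.7 + 4.7) / 6 = -0.0333%
Mean R_m = (3.3 + 0.6 − 4.7 − 2.4 + 7.0 + 4.2) / 6 = 1.3333%
Σ(R_i − R̄_i)(R_m − R̄_m) = 49.5867  ⇒  Cov = 49.5867 / 5 = 9.9173
Σ(R_m − R̄_m)² = 95.0733  ⇒  Var(R_m) = 95.0733 / 5 = 19.0147
β = Cov / Var(R_m) = 9.9173 / 19.0147 = 0.5216

0.522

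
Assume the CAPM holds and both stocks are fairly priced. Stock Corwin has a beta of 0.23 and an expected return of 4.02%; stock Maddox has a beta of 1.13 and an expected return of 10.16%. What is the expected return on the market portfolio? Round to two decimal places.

Both satisfy E(R) = R_f + β·MRP, so the slope of the SML is
MRP = (10.16% − 4.02%) / (1.13 − 0.23) = 6.14% / 0.90 = 6.8222%
R_f = E(R_Corwin) − β_Corwin·MRP = 4.02% − 0.23 × 6.8222% = 2.4509%
E(R_m) = R_f + MRP = 2.4509% + 6.8222% = 9.27%

9.27%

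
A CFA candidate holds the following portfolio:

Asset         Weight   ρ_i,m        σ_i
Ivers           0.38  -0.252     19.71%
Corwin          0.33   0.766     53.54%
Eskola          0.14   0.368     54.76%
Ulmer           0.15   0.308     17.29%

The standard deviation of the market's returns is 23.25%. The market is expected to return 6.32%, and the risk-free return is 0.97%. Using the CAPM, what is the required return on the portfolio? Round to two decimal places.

4.48%

β_Ivers = -0.252 × 19.71% / 23.25% = -0.2136
β_Corwin = 0.766 × 53.54% / 23.25% = 1.7639
β_Eskola = 0.368 × 54.76% / 23.25% = 0.8667
β_Ulmer = 0.308 × 17.29% / 23.25% = 0.2290
β_P = Σ w_i β_i = 0.38×-0.2136 + 0.33×1.7639 + 0.14×0.8667 + 0.15×0.2290 = 0.6566
MRP = 6.32% − 0.97% = 5.35%
E(R_P) = R_f + β_P × MRP = 0.97% + 0.6566 × 5.35% = 4.48%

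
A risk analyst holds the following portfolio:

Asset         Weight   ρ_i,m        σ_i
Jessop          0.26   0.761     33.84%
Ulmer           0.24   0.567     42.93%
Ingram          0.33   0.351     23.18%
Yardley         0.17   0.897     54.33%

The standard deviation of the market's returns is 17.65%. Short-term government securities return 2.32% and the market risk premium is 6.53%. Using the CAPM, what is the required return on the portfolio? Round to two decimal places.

11.02%

β_Jessop = 0.761 × 33.84% / 17.65% = 1.4591
β_Ulmer = 0.567 × 42.93% / 17.65% = 1.3791
β_Ingram = 0.351 × 23.18% / 17.65% = 0.4610
β_Yardley = 0.897 × 54.33% / 17.65% = 2.7611
β_P = Σ w_i β_i = 0.26×1.4591 + 0.24×1.3791 + 0.33×0.4610 + 0.17×2.7611 = 1.3319
E(R_P) = R_f + β_P × MRP = 2.32% + 1.3319 × 6.53% = 11.02%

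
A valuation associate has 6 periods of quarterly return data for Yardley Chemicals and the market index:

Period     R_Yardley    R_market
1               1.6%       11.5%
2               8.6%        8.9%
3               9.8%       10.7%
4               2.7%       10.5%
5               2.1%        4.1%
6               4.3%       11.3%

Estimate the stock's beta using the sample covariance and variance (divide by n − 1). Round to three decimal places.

0.227

Mean R_i = (1.6 + 8.6 + 9.8 + 2.7 + 2.1 + 4.3) / 6 = 4.8500%
Mean R_m = (11.5 + 8.9 + 10.7 + 10.5 + 4.1 + 11.3) / 6 = 9.5000%
Σ(R_i − R̄_i)(R_m − R̄_m) = 8.9000  ⇒  Cov = 8.9000 / 5 = 1.7800
Σ(R_m − R̄_m)² = 39.2000  ⇒  Var(R_m) = 39.2000 / 5 = 7.8400
β = Cov / Var(R_m) = 1.7800 / 7.8400 = 0.2270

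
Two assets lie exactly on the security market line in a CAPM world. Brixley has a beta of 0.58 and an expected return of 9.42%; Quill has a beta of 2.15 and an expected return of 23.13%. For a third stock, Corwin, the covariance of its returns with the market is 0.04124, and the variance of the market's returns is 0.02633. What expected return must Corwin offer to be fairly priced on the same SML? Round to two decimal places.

MRP = (23.13% − 9.42%) / (2.15 − 0.58) = 8.7325%
R_f = 9.42% − 0.58 × 8.7325% = 4.3552%
β_Corwin = Cov / Var(R_m) = 0.04124 / 0.02633 = 1.5663
E(R_Corwin) = R_f + β × MRP = 4.3552% + 1.5663 × 8.7325% = 18.03%

18.03%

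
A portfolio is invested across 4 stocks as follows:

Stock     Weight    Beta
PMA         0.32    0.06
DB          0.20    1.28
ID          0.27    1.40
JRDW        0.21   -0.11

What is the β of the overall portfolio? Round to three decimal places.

β_P = Σ w_i β_i = 0.32×0.06 + 0.20×1.28 + 0.27×1.40 + 0.21×-0.11 = 0.6301

0.630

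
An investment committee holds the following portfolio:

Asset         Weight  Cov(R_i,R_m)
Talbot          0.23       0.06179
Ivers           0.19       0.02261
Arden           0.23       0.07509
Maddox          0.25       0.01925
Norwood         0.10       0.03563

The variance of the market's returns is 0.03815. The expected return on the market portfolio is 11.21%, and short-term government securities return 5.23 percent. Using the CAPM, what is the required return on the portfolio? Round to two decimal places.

12.15%

β_Talbot = 0.06179 / 0.03815 = 1.6197
β_Ivers = 0.02261 / 0.03815 = 0.5927
β_Arden = 0.07509 / 0.03815 = 1.9683
β_Maddox = 0.01925 / 0.03815 = 0.5046
β_Norwood = 0.03563 / 0.03815 = 0.9339
β_P = Σ w_i β_i = 0.23×1.6197 + 0.19×0.5927 + 0.23×1.9683 + 0.25×0.5046 + 0.10×0.9339 = 1.1574
MRP = 11.21% − 5.23% = 5.98%
E(R_P) = R_f + β_P × MRP = 5.23% + 1.1574 × 5.98% = 12.15%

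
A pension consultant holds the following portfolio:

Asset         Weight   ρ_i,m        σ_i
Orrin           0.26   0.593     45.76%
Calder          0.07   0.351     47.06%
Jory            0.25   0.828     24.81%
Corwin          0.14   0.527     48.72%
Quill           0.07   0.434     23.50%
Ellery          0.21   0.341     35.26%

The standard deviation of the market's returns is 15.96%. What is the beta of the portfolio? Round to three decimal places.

β_Orrin = 0.593 × 45.76% / 15.96% = 1.7002
β_Calder = 0.351 × 47.06% / 15.96% = 1.0350
β_Jory = 0.828 × 24.81% / 15.96% = 1.2871
β_Corwin = 0.527 × 48.72% / 15.96% = 1.6087
β_Quill = 0.434 × 23.50% / 15.96% = 0.6390
β_Ellery = 0.341 × 35.26% / 15.96% = 0.7534
β_P = Σ w_i β_i = 0.26×1.7002 + 0.07×1.0350 + 0.25×1.2871 + 0.14×1.6087 + 0.07×0.6390 + 0.21×0.7534 = 1.2644

1.264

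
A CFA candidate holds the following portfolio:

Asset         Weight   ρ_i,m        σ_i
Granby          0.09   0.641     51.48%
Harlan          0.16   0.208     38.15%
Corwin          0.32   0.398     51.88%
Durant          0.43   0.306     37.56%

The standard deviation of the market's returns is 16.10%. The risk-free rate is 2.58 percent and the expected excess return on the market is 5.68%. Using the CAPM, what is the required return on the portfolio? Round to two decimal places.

8.15%

β_Granby = 0.641 × 51.48% / 16.10% = 2.0496
β_Harlan = 0.208 × 38.15% / 16.10% = 0.4929
β_Corwin = 0.398 × 51.88% / 16.10% = 1.2825
β_Durant = 0.306 × 37.56% / 16.10% = 0.7139
β_P = Σ w_i β_i = 0.09×2.0496 + 0.16×0.4929 + 0.32×1.2825 + 0.43×0.7139 = 0.9807
E(R_P) = R_f + β_P × MRP = 2.58% + 0.9807 × 5.68% = 8.15%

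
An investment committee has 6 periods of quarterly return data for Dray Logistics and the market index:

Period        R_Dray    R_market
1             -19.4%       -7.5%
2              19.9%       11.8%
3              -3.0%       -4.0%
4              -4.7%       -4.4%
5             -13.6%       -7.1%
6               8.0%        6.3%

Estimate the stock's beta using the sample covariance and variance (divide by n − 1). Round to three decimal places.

1.734

Mean R_i = (-19.4 + 19.9 − 3.0 − 4.7 − 13.6 + 8.0) / 6 = -2.1333%
Mean R_m = (-7.5 + 11.8 − 4.0 − 4.4 − 7.1 + 6.3) / 6 = -0.8167%
Σ(R_i − R̄_i)(R_m − R̄_m) = 549.5067  ⇒  Cov = 549.5067 / 5 = 109.9013
Σ(R_m − R̄_m)² = 316.9483  ⇒  Var(R_m) = 316.9483 / 5 = 63.3897
β = Cov / Var(R_m) = 109.9013 / 63.3897 = 1.7337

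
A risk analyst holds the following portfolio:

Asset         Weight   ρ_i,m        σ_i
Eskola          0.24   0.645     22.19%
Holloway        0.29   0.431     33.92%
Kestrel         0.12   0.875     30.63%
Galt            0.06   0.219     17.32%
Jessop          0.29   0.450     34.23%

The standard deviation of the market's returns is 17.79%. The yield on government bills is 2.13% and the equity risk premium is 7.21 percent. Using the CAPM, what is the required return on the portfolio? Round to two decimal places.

β_Eskola = 0.645 × 22.19% / 17.79% = 0.8045
β_Holloway = 0.431 × 33.92% / 17.79% = 0.8218
β_Kestrel = 0.875 × 30.63% / 17.79% = 1.5065
β_Galt = 0.219 × 17.32% / 17.79% = 0.2132
β_Jessop = 0.450 × 34.23% / 17.79% = 0.8659
β_P = Σ w_i β_i = 0.24×0.8045 + 0.29×0.8218 + 0.12×1.5065 + 0.06×0.2132 + 0.29×0.8659 = 0.8761
E(R_P) = R_f + β_P × MRP = 2.13% + 0.8761 × 7.21% = 8.45%

8.45%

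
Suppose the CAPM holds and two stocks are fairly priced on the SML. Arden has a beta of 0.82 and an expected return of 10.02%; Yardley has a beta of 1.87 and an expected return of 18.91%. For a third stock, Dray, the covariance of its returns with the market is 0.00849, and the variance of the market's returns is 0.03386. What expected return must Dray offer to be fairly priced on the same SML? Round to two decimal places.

5.20%

MRP = (18.91% − 10.02%) / (1.87 − 0.82) = 8.4667%
R_f = 10.02% − 0.82 × 8.4667% = 3.0773%
β_Dray = Cov / Var(R_m) = 0.00849 / 0.03386 = 0.2507
E(R_Dray) = R_f + β × MRP = 3.0773% + 0.2507 × 8.4667% = 5.20%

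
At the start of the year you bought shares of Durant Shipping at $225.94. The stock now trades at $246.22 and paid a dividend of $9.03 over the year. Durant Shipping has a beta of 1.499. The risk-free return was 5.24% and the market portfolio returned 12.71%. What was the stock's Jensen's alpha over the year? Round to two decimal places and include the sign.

Realised HPR = (P1 + D1 − P0) / P0 = (246.22 + 9.03 − 225.94) / 225.94 = 29.31 / 225.94 = 12.9725%
MRP = 12.71% − 5.24% = 7.47%
CAPM required = R_f + β·MRP = 5.24% + 1.499 × 7.47% = 16.43753%
α = realised − required = 12.9725% − 16.43753% = -3.47%

-3.47%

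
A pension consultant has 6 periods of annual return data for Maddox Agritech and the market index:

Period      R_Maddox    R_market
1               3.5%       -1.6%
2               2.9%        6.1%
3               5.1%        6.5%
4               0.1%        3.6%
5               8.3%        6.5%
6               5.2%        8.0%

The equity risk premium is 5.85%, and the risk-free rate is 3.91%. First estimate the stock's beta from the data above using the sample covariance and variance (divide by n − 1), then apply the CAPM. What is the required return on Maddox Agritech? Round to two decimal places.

5.80%

Mean R_i = (3.5 + 2.9 + 5.1 + 0.1 + 8.3 + 5.2) / 6 = 4.1833%
Mean R_m = (-1.6 + 6.1 + 6.5 + 3.6 + 6.5 + 8.0) / 6 = 4.8500%
Σ(R_i − R̄_i)(R_m − R̄_m) = 19.4150  ⇒  Cov = 19.4150 / 5 = 3.8830
Σ(R_m − R̄_m)² = 60.0950  ⇒  Var(R_m) = 60.0950 / 5 = 12.0190
β = Cov / Var(R_m) = 3.8830 / 12.0190 = 0.3231
E(R) = R_f + β × MRP = 3.91% + 0.3231 × 5.85% = 5.80%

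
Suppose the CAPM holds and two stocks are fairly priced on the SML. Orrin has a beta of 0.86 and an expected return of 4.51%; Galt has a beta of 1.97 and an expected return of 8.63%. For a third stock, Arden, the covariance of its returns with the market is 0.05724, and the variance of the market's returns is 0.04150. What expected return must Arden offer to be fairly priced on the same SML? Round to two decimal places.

MRP = (8.63% − 4.51%) / (1.97 − 0.86) = 3.7117%
R_f = 4.51% − 0.86 × 3.7117% = 1.3179%
β_Arden = Cov / Var(R_m) = 0.05724 / 0.04150 = 1.3793
E(R_Arden) = R_f + β × MRP = 1.3179% + 1.3793 × 3.7117% = 6.44%

6.44%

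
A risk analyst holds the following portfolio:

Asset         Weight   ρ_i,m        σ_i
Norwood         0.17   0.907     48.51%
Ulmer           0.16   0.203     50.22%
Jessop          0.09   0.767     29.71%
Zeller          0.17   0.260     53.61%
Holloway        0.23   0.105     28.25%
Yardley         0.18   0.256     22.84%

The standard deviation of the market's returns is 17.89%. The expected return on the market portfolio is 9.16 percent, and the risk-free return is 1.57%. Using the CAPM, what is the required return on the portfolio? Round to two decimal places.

8.05%

β_Norwood = 0.907 × 48.51% / 17.89% = 2.4594
β_Ulmer = 0.203 × 50.22% / 17.89% = 0.5699
β_Jessop = 0.767 × 29.71% / 17.89% = 1.2738
β_Zeller = 0.260 × 53.61% / 17.89% = 0.7791
β_Holloway = 0.105 × 28.25% / 17.89% = 0.1658
β_Yardley = 0.256 × 22.84% / 17.89% = 0.3268
β_P = Σ w_i β_i = 0.17×2.4594 + 0.16×0.5699 + 0.09×1.2738 + 0.17×0.7791 + 0.23×0.1658 + 0.18×0.3268 = 0.8533
MRP = 9.16% − 1.57% = 7.59%
E(R_P) = R_f + β_P × MRP = 1.57% + 0.8533 × 7.59% = 8.05%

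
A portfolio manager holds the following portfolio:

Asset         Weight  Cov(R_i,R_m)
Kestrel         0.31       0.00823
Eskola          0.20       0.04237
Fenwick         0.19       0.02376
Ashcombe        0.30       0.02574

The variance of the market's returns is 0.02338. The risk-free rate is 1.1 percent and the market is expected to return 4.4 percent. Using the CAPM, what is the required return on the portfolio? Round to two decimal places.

4.38%

β_Kestrel = 0.00823 / 0.02338 = 0.3520
β_Eskola = 0.04237 / 0.02338 = 1.8122
β_Fenwick = 0.02376 / 0.02338 = 1.0163
β_Ashcombe = 0.02574 / 0.02338 = 1.1009
β_P = Σ w_i β_i = 0.31×0.3520 + 0.20×1.8122 + 0.19×1.0163 + 0.30×1.1009 = 0.9949
MRP = 4.4% − 1.1% = 3.30%
E(R_P) = R_f + β_P × MRP = 1.1% + 0.9949 × 3.3% = 4.38%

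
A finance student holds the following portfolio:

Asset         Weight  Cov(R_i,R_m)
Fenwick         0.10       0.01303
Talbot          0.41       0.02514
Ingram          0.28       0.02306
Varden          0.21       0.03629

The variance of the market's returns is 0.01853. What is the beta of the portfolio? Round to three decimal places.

1.386

β_Fenwick = 0.01303 / 0.01853 = 0.7032
β_Talbot = 0.02514 / 0.01853 = 1.3567
β_Ingram = 0.02306 / 0.01853 = 1.2445
β_Varden = 0.03629 / 0.01853 = 1.9584
β_P = Σ w_i β_i = 0.10×0.7032 + 0.41×1.3567 + 0.28×1.2445 + 0.21×1.9584 = 1.3863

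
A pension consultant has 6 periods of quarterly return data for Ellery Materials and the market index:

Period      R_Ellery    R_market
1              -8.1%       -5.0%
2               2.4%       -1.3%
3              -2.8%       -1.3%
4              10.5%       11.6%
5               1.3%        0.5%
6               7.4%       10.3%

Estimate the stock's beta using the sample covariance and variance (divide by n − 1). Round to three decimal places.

Mean R_i = (-8.1 + 2.4 − 2.8 + 10.5 + 1.3 + 7.4) / 6 = 1.7833%
Mean R_m = (-5.0 − 1.3 − 1.3 + 11.6 + 0.5 + 10.3) / 6 = 2.4667%
Σ(R_i − R̄_i)(R_m − R̄_m) = 213.2967  ⇒  Cov = 213.2967 / 5 = 42.6593
Σ(R_m − R̄_m)² = 232.7733  ⇒  Var(R_m) = 232.7733 / 5 = 46.5547
β = Cov / Var(R_m) = 42.6593 / 46.5547 = 0.9163

0.916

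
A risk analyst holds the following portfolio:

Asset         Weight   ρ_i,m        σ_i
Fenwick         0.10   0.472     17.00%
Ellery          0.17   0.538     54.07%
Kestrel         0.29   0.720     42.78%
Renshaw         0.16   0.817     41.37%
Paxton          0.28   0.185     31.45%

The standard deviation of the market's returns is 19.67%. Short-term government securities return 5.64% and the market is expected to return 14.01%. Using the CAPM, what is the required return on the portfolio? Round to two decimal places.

β_Fenwick = 0.472 × 17.00% / 19.67% = 0.4079
β_Ellery = 0.538 × 54.07% / 19.67% = 1.4789
β_Kestrel = 0.720 × 42.78% / 19.67% = 1.5659
β_Renshaw = 0.817 × 41.37% / 19.67% = 1.7183
β_Paxton = 0.185 × 31.45% / 19.67% = 0.2958
β_P = Σ w_i β_i = 0.10×0.4079 + 0.17×1.4789 + 0.29×1.5659 + 0.16×1.7183 + 0.28×0.2958 = 1.1041
MRP = 14.01% − 5.64% = 8.37%
E(R_P) = R_f + β_P × MRP = 5.64% + 1.1041 × 8.37% = 14.88%

14.88%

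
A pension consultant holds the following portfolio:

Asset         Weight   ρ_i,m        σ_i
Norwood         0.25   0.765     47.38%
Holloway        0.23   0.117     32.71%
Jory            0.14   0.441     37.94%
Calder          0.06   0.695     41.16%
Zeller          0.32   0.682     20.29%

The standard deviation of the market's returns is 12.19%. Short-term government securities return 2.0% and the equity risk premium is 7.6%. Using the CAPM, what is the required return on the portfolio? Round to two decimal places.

β_Norwood = 0.765 × 47.38% / 12.19% = 2.9734
β_Holloway = 0.117 × 32.71% / 12.19% = 0.3140
β_Jory = 0.441 × 37.94% / 12.19% = 1.3726
β_Calder = 0.695 × 41.16% / 12.19% = 2.3467
β_Zeller = 0.682 × 20.29% / 12.19% = 1.1352
β_P = Σ w_i β_i = 0.25×2.9734 + 0.23×0.3140 + 0.14×1.3726 + 0.06×2.3467 + 0.32×1.1352 = 1.5118
E(R_P) = R_f + β_P × MRP = 2.0% + 1.5118 × 7.6% = 13.49%

13.49%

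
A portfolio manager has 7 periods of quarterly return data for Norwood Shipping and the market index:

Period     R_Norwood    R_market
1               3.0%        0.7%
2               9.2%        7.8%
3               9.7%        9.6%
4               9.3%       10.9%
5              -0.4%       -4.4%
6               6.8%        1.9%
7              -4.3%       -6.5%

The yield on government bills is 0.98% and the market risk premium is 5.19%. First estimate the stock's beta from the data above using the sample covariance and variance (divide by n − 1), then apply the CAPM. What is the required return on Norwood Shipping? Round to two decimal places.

Mean R_i = (3.0 + 9.2 + 9.7 + 9.3 − 0.4 + 6.8 − 4.3) / 7 = 4.7571%
Mean R_m = (0.7 + 7.8 + 9.6 + 10.9 − 4.4 + 1.9 − 6.5) / 7 = 2.8571%
Σ(R_i − R̄_i)(R_m − R̄_m) = 215.8371  ⇒  Cov = 215.8371 / 6 = 35.9729
Σ(R_m − R̄_m)² = 280.3771  ⇒  Var(R_m) = 280.3771 / 6 = 46.7295
β = Cov / Var(R_m) = 35.9729 / 46.7295 = 0.7698
E(R) = R_f + β × MRP = 0.98% + 0.7698 × 5.19% = 4.98%

4.98%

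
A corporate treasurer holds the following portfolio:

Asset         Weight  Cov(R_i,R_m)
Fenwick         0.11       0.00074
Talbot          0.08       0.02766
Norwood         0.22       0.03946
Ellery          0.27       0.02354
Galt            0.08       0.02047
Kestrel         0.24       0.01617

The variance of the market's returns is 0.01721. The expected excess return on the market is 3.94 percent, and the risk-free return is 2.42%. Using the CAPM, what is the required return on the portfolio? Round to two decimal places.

7.65%

β_Fenwick = 0.00074 / 0.01721 = 0.0430
β_Talbot = 0.02766 / 0.01721 = 1.6072
β_Norwood = 0.03946 / 0.01721 = 2.2929
β_Ellery = 0.02354 / 0.01721 = 1.3678
β_Galt = 0.02047 / 0.01721 = 1.1894
β_Kestrel = 0.01617 / 0.01721 = 0.9396
β_P = Σ w_i β_i = 0.11×0.0430 + 0.08×1.6072 + 0.22×2.2929 + 0.27×1.3678 + 0.08×1.1894 + 0.24×0.9396 = 1.3277
E(R_P) = R_f + β_P × MRP = 2.42% + 1.3277 × 3.94% = 7.65%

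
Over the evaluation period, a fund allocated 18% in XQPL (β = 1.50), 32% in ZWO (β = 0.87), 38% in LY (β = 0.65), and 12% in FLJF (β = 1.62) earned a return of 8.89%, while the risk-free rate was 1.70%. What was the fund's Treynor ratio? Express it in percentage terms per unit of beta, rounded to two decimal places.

7.26%

β_P = 0.18×1.50 + 0.32×0.87 + 0.38×0.65 + 0.12×1.62 = 0.9898
Treynor = (R_P − R_f) / β_P = (8.89% − 1.70%) / 0.9898 = 7.19% / 0.9898 = 7.26%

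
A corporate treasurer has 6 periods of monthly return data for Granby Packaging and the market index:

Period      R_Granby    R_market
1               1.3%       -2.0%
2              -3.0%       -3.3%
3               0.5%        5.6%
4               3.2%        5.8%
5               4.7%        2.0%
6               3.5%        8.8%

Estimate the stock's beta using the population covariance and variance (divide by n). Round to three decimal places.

0.353

Mean R_i = (1.3 − 3.0 + 0.5 + 3.2 + 4.7 + 3.5) / 6 = 1.7000%
Mean R_m = (-2.0 − 3.3 + 5.6 + 5.8 + 2.0 + 8.8) / 6 = 2.8167%
Σ(R_i − R̄_i)(R_m − R̄_m) = 40.1300  ⇒  Cov = 40.1300 / 6 = 6.6883
Σ(R_m − R̄_m)² = 113.7283  ⇒  Var(R_m) = 113.7283 / 6 = 18.9547
β = Cov / Var(R_m) = 6.6883 / 18.9547 = 0.3529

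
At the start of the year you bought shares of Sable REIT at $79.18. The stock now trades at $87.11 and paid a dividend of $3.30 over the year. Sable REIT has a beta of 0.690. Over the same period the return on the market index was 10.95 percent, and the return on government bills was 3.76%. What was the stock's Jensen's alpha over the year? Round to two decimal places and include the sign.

Realised HPR = (P1 + D1 − P0) / P0 = (87.11 + 3.30 − 79.18) / 79.18 = 11.23 / 79.18 = 14.1829%
MRP = 10.95% − 3.76% = 7.19%
CAPM required = R_f + β·MRP = 3.76% + 0.690 × 7.19% = 8.72110%
α = realised − required = 14.1829% − 8.72110% = +5.46%

+5.46%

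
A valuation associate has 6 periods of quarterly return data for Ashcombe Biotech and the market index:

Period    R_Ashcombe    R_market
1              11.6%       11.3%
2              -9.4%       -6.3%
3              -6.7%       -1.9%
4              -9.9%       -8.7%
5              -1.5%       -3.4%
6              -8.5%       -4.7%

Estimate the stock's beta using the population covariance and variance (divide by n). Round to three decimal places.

1.118

Mean R_i = (11.6 − 9.4 − 6.7 − 9.9 − 1.5 − 8.5) / 6 = -4.0667%
Mean R_m = (11.3 − 6.3 − 1.9 − 8.7 − 3.4 − 4.7) / 6 = -2.2833%
Σ(R_i − R̄_i)(R_m − R̄_m) = 278.4967  ⇒  Cov = 278.4967 / 6 = 46.4161
Σ(R_m − R̄_m)² = 249.0483  ⇒  Var(R_m) = 249.0483 / 6 = 41.5081
β = Cov / Var(R_m) = 46.4161 / 41.5081 = 1.1182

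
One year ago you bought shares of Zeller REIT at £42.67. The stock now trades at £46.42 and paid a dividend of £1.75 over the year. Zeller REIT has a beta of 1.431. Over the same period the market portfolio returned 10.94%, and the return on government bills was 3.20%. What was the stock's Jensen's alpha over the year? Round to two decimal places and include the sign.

-1.39%

Realised HPR = (P1 + D1 − P0) / P0 = (46.42 + 1.75 − 42.67) / 42.67 = 5.50 / 42.67 = 12.8896%
MRP = 10.94% − 3.20% = 7.74%
CAPM required = R_f + β·MRP = 3.20% + 1.431 × 7.74% = 14.27594%
α = realised − required = 12.8896% − 14.27594% = -1.39%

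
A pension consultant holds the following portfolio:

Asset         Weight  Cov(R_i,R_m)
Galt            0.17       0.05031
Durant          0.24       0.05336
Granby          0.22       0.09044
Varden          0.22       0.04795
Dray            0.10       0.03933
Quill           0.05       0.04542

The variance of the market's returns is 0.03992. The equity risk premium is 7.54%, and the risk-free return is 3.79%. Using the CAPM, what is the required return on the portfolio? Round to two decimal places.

14.75%

β_Galt = 0.05031 / 0.03992 = 1.2603
β_Durant = 0.05336 / 0.03992 = 1.3367
β_Granby = 0.09044 / 0.03992 = 2.2655
β_Varden = 0.04795 / 0.03992 = 1.2012
β_Dray = 0.03933 / 0.03992 = 0.9852
β_Quill = 0.04542 / 0.03992 = 1.1378
β_P = Σ w_i β_i = 0.17×1.2603 + 0.24×1.3367 + 0.22×2.2655 + 0.22×1.2012 + 0.10×0.9852 + 0.05×1.1378 = 1.4531
E(R_P) = R_f + β_P × MRP = 3.79% + 1.4531 × 7.54% = 14.75%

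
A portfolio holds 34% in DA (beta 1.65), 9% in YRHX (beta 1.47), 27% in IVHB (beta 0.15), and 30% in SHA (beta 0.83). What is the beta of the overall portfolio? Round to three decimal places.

0.983

β_P = Σ w_i β_i = 0.34×1.65 + 0.09×1.47 + 0.27×0.15 + 0.30×0.83 = 0.9828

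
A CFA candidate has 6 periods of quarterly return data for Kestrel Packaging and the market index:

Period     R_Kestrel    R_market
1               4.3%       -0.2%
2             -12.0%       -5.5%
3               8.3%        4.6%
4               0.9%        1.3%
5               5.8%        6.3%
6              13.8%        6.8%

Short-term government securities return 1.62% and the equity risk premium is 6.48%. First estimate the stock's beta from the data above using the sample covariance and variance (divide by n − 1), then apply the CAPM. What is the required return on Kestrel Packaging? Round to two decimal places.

Mean R_i = (4.3 − 12.0 + 8.3 + 0.9 + 5.8 + 13.8) / 6 = 3.5167%
Mean R_m = (-0.2 − 5.5 + 4.6 + 1.3 + 6.3 + 6.8) / 6 = 2.2167%
Σ(R_i − R̄_i)(R_m − R̄_m) = 188.0983  ⇒  Cov = 188.0983 / 5 = 37.6197
Σ(R_m − R̄_m)² = 109.5883  ⇒  Var(R_m) = 109.5883 / 5 = 21.9177
β = Cov / Var(R_m) = 37.6197 / 21.9177 = 1.7164
E(R) = R_f + β × MRP = 1.62% + 1.7164 × 6.48% = 12.74%

12.74%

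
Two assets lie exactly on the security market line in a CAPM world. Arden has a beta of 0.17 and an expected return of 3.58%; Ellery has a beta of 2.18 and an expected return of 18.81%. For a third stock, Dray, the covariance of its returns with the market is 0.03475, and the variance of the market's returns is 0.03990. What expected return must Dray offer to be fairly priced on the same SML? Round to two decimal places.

MRP = (18.81% − 3.58%) / (2.18 − 0.17) = 7.5771%
R_f = 3.58% − 0.17 × 7.5771% = 2.2919%
β_Dray = Cov / Var(R_m) = 0.03475 / 0.03990 = 0.8709
E(R_Dray) = R_f + β × MRP = 2.2919% + 0.8709 × 7.5771% = 8.89%

8.89%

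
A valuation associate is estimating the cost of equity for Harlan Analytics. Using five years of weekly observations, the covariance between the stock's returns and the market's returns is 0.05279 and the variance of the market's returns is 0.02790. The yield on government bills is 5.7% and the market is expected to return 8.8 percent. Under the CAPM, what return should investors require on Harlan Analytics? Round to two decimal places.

11.57%

β = Cov(R_i, R_m) / Var(R_m) = 0.05279 / 0.02790 = 1.8921
MRP = 8.8% − 5.7% = 3.10%
E(R) = R_f + β × MRP = 5.7% + 1.8921 × 3.1% = 11.57%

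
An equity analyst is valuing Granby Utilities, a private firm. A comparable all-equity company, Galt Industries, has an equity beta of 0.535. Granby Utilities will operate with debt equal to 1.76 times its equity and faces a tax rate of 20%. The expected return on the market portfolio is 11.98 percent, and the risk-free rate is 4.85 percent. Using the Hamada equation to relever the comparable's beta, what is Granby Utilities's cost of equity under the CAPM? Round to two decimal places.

14.04%

β_L = β_U × [1 + (1 − t)(D/E)] = 0.535 × [1 + (1 − 0.20) × 1.76]
    = 0.535 × [1 + 0.80 × 1.76] = 0.535 × 2.4080 = 1.2883
MRP = 11.98% − 4.85% = 7.13%
E(R) = R_f + β_L × MRP = 4.85% + 1.2883 × 7.13% = 14.04%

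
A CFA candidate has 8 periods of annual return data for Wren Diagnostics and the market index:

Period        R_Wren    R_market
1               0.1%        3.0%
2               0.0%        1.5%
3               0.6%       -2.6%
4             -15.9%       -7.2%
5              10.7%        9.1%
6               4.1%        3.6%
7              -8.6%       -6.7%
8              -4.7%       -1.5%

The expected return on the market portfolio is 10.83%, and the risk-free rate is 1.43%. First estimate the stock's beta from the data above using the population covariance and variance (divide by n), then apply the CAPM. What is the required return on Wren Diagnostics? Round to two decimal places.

Mean R_i = (0.1 + 0.0 + 0.6 − 15.9 + 10.7 + 4.1 − 8.6 − 4.7) / 8 = -1.7125%
Mean R_m = (3.0 + 1.5 − 2.6 − 7.2 + 9.1 + 3.6 − 6.7 − 1.5) / 8 = -0.1000%
Σ(R_i − R̄_i)(R_m − R̄_m) = 288.6500  ⇒  Cov = 288.6500 / 8 = 36.0813
Σ(R_m − R̄_m)² = 212.6800  ⇒  Var(R_m) = 212.6800 / 8 = 26.5850
β = Cov / Var(R_m) = 36.0813 / 26.5850 = 1.3572
MRP = 10.83% − 1.43% = 9.40%
E(R) = R_f + β × MRP = 1.43% + 1.3572 × 9.40% = 14.19%

14.19%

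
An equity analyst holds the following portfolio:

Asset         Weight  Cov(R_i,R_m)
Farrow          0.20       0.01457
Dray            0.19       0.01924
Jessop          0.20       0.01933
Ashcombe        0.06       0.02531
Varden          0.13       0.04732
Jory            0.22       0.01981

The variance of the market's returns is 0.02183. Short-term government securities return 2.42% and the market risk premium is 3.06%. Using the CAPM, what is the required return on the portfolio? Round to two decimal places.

5.57%

β_Farrow = 0.01457 / 0.02183 = 0.6674
β_Dray = 0.01924 / 0.02183 = 0.8814
β_Jessop = 0.01933 / 0.02183 = 0.8855
β_Ashcombe = 0.02531 / 0.02183 = 1.1594
β_Varden = 0.04732 / 0.02183 = 2.1677
β_Jory = 0.01981 / 0.02183 = 0.9075
β_P = Σ w_i β_i = 0.20×0.6674 + 0.19×0.8814 + 0.20×0.8855 + 0.06×1.1594 + 0.13×2.1677 + 0.22×0.9075 = 1.0291
E(R_P) = R_f + β_P × MRP = 2.42% + 1.0291 × 3.06% = 5.57%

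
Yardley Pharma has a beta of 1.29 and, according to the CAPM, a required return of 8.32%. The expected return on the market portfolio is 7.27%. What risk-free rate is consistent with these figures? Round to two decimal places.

3.65%

E(R) = R_f + β(E(R_m) − R_f) = R_f(1 − β) + β·E(R_m)
8.32% = R_f × (1 − 1.29) + 1.29 × 7.27%
8.32% = R_f × -0.29 + 9.3783%
R_f = (8.32% − 9.3783%) / -0.29 = 3.65%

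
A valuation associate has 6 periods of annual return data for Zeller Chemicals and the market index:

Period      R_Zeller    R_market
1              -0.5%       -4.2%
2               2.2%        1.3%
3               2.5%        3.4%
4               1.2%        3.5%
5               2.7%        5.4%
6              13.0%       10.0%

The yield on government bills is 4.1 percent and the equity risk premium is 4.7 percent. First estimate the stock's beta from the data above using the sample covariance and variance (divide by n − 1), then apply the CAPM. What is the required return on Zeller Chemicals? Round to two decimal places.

Mean R_i = (-0.5 + 2.2 + 2.5 + 1.2 + 2.7 + 13.0) / 6 = 3.5167%
Mean R_m = (-4.2 + 1.3 + 3.4 + 3.5 + 5.4 + 10.0) / 6 = 3.2333%
Σ(R_i − R̄_i)(R_m − R̄_m) = 94.0167  ⇒  Cov = 94.0167 / 5 = 18.8033
Σ(R_m − R̄_m)² = 109.5733  ⇒  Var(R_m) = 109.5733 / 5 = 21.9147
β = Cov / Var(R_m) = 18.8033 / 21.9147 = 0.8580
E(R) = R_f + β × MRP = 4.1% + 0.8580 × 4.7% = 8.13%

8.13%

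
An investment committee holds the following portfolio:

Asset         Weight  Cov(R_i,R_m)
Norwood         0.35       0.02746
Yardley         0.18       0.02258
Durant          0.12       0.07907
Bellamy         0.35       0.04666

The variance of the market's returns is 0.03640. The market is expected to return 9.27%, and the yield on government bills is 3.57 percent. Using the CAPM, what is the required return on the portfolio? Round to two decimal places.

9.75%

β_Norwood = 0.02746 / 0.03640 = 0.7544
β_Yardley = 0.02258 / 0.03640 = 0.6203
β_Durant = 0.07907 / 0.03640 = 2.1723
β_Bellamy = 0.04666 / 0.03640 = 1.2819
β_P = Σ w_i β_i = 0.35×0.7544 + 0.18×0.6203 + 0.12×2.1723 + 0.35×1.2819 = 1.0850
MRP = 9.27% − 3.57% = 5.70%
E(R_P) = R_f + β_P × MRP = 3.57% + 1.0850 × 5.70% = 9.75%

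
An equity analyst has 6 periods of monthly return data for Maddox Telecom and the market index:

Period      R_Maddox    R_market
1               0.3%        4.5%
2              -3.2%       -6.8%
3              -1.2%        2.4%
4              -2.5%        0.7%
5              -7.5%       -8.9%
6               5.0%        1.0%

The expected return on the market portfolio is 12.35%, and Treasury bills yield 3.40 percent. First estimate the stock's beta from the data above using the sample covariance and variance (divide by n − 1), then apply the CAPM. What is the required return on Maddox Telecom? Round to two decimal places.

8.32%

Mean R_i = (0.3 − 3.2 − 1.2 − 2.5 − 7.5 + 5.0) / 6 = -1.5167%
Mean R_m = (4.5 − 6.8 + 2.4 + 0.7 − 8.9 + 1.0) / 6 = -1.1833%
Σ(R_i − R̄_i)(R_m − R̄_m) = 79.4617  ⇒  Cov = 79.4617 / 5 = 15.8923
Σ(R_m − R̄_m)² = 144.5483  ⇒  Var(R_m) = 144.5483 / 5 = 28.9097
β = Cov / Var(R_m) = 15.8923 / 28.9097 = 0.5497
MRP = 12.35% − 3.40% = 8.95%
E(R) = R_f + β × MRP = 3.40% + 0.5497 × 8.95% = 8.32%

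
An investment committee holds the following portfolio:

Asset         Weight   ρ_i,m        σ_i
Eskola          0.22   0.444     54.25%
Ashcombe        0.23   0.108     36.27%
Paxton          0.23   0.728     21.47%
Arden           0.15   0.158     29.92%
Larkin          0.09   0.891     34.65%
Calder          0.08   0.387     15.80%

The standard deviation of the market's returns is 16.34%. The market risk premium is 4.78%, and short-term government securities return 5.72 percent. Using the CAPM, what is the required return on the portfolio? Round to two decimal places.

9.75%

β_Eskola = 0.444 × 54.25% / 16.34% = 1.4741
β_Ashcombe = 0.108 × 36.27% / 16.34% = 0.2397
β_Paxton = 0.728 × 21.47% / 16.34% = 0.9566
β_Arden = 0.158 × 29.92% / 16.34% = 0.2893
β_Larkin = 0.891 × 34.65% / 16.34% = 1.8894
β_Calder = 0.387 × 15.80% / 16.34% = 0.3742
β_P = Σ w_i β_i = 0.22×1.4741 + 0.23×0.2397 + 0.23×0.9566 + 0.15×0.2893 + 0.09×1.8894 + 0.08×0.3742 = 0.8428
E(R_P) = R_f + β_P × MRP = 5.72% + 0.8428 × 4.78% = 9.75%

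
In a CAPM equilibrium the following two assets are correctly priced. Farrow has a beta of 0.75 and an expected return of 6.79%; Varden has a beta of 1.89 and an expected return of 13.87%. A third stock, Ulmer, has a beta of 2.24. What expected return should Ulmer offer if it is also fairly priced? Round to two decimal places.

MRP (SML slope) = (13.87% − 6.79%) / (1.89 − 0.75) = 7.08% / 1.14 = 6.2105%
R_f (intercept) = 6.79% − 0.75 × 6.2105% = 2.1321%
E(R_Ulmer) = R_f + β × MRP = 2.1321% + 2.24 × 6.2105% = 16.04%

16.04%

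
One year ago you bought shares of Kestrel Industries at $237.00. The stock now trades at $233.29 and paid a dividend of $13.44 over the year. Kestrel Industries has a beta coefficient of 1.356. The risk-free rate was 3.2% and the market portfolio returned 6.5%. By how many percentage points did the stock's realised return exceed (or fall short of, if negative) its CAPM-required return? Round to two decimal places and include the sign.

Realised HPR = (P1 + D1 − P0) / P0 = (233.29 + 13.44 − 237.00) / 237.00 = 9.73 / 237.00 = 4.1055%
MRP = 6.5% − 3.2% = 3.30%
CAPM required = R_f + β·MRP = 3.2% + 1.356 × 3.3% = 7.6748%
α = realised − required = 4.1055% − 7.6748% = -3.57%

-3.57%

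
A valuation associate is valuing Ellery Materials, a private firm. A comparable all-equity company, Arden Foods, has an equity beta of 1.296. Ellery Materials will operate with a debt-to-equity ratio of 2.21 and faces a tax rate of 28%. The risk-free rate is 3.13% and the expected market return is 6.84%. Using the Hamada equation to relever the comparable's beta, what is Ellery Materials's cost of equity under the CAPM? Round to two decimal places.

15.59%

β_L = β_U × [1 + (1 − t)(D/E)] = 1.296 × [1 + (1 − 0.28) × 2.21]
    = 1.296 × [1 + 0.72 × 2.21] = 1.296 × 2.5912 = 3.3582
MRP = 6.84% − 3.13% = 3.71%
E(R) = R_f + β_L × MRP = 3.13% + 3.3582 × 3.71% = 15.59%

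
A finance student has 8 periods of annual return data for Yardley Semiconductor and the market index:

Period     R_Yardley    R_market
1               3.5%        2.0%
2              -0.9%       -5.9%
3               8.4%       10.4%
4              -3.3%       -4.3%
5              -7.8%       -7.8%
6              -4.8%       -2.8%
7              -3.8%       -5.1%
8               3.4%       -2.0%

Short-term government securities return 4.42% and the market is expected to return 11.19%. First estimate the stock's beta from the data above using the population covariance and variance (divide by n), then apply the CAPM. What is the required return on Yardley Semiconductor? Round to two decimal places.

Mean R_i = (3.5 − 0.9 + 8.4 − 3.3 − 7.8 − 4.8 − 3.8 + 3.4) / 8 = -0.6625%
Mean R_m = (2.0 − 5.9 + 10.4 − 4.3 − 7.8 − 2.8 − 5.1 − 2.0) / 8 = -1.9375%
Σ(R_i − R̄_i)(R_m − R̄_m) = 190.4513  ⇒  Cov = 190.4513 / 8 = 23.8064
Σ(R_m − R̄_m)² = 234.1188  ⇒  Var(R_m) = 234.1188 / 8 = 29.2649
β = Cov / Var(R_m) = 23.8064 / 29.2649 = 0.8135
MRP = 11.19% − 4.42% = 6.77%
E(R) = R_f + β × MRP = 4.42% + 0.8135 × 6.77% = 9.93%

9.93%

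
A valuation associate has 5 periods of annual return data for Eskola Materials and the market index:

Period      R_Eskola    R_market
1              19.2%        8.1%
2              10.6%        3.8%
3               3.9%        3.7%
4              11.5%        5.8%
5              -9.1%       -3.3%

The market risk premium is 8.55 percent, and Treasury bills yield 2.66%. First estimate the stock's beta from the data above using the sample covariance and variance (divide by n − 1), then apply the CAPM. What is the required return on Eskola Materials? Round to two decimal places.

Mean R_i = (19.2 + 10.6 + 3.9 + 11.5 − 9.1) / 5 = 7.2200%
Mean R_m = (8.1 + 3.8 + 3.7 + 5.8 − 3.3) / 5 = 3.6200%
Σ(R_i − R̄_i)(R_m − R̄_m) = 176.2780  ⇒  Cov = 176.2780 / 4 = 44.0695
Σ(R_m − R̄_m)² = 72.7480  ⇒  Var(R_m) = 72.7480 / 4 = 18.1870
β = Cov / Var(R_m) = 44.0695 / 18.1870 = 2.4231
E(R) = R_f + β × MRP = 2.66% + 2.4231 × 8.55% = 23.38%

23.38%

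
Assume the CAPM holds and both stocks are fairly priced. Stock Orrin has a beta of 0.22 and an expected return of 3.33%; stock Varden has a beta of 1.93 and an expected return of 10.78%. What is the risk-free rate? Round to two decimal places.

2.37%

Both satisfy E(R) = R_f + β·MRP, so the slope of the SML is
MRP = (10.78% − 3.33%) / (1.93 − 0.22) = 7.45% / 1.71 = 4.3567%
R_f = E(R_Orrin) − β_Orrin·MRP = 3.33% − 0.22 × 4.3567% = 2.3715%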